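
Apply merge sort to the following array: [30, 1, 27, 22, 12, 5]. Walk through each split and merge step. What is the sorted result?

Merge sort trace:

Split: [30, 1, 27, 22, 12, 5] -> [30, 1, 27] and [22, 12, 5]
  Split: [30, 1, 27] -> [30] and [1, 27]
    Split: [1, 27] -> [1] and [27]
    Merge: [1] + [27] -> [1, 27]
  Merge: [30] + [1, 27] -> [1, 27, 30]
  Split: [22, 12, 5] -> [22] and [12, 5]
    Split: [12, 5] -> [12] and [5]
    Merge: [12] + [5] -> [5, 12]
  Merge: [22] + [5, 12] -> [5, 12, 22]
Merge: [1, 27, 30] + [5, 12, 22] -> [1, 5, 12, 22, 27, 30]

Final sorted array: [1, 5, 12, 22, 27, 30]

The merge sort proceeds by recursively splitting the array and merging sorted halves.
After all merges, the sorted array is [1, 5, 12, 22, 27, 30].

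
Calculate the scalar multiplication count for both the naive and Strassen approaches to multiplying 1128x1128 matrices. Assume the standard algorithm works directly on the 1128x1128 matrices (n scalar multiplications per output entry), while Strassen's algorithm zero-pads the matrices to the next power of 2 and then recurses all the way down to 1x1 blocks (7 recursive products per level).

Matrix multiplication for 1128x1128 matrices:

Strassen's algorithm requires power-of-2 dimensions. Pad 1128x1128 to 2048x2048 (next power of 2).

Standard algorithm: 1128^3 = 1435249152 multiplications
Strassen's algorithm: 7^(log2(2048)) = 7^11 = 1977326743 multiplications
Difference: 1435249152 - 1977326743 = -542077591 (Strassen uses MORE here due to padding overhead — for small or just-over-power-of-2 n, padding can outweigh the per-level savings)

Standard: 1435249152 multiplications (1128^3). Strassen: 1977326743 multiplications (7^11, after padding to 2048x2048). Strassen reduces 8 recursive multiplications to 7 at each level.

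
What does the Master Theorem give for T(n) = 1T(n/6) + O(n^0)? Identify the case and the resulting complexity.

Master Theorem for T(n) = 1T(n/6) + O(n^0):

a = 1, b = 6, c = 0
log_b(a) = log_6(1) = 0.0000

Case 2: c = 0 = log_6(1) = 0.0000
T(n) = O(n^0 log n) = O(log n)

For T(n) = 1T(n/6) + O(n^0): log_6(1) = 0.0000. This is Case 2 of the Master Theorem (c = log_b(a), equal work at all levels), giving O(log n).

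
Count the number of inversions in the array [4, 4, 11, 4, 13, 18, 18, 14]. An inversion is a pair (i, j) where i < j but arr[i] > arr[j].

Finding inversions in [4, 4, 11, 4, 13, 18, 18, 14]:

(2, 3): arr[2]=11 > arr[3]=4
(5, 7): arr[5]=18 > arr[7]=14
(6, 7): arr[6]=18 > arr[7]=14

Total inversions: 3

The array has 3 inversion(s): (2,3), (5,7), (6,7). Each pair (i,j) satisfies i < j and arr[i] > arr[j].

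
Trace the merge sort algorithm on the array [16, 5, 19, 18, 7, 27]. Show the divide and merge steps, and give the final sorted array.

Merge sort trace:

Split: [16, 5, 19, 18, 7, 27] -> [16, 5, 19] and [18, 7, 27]
  Split: [16, 5, 19] -> [16] and [5, 19]
    Split: [5, 19] -> [5] and [19]
    Merge: [5] + [19] -> [5, 19]
  Merge: [16] + [5, 19] -> [5, 16, 19]
  Split: [18, 7, 27] -> [18] and [7, 27]
    Split: [7, 27] -> [7] and [27]
    Merge: [7] + [27] -> [7, 27]
  Merge: [18] + [7, 27] -> [7, 18, 27]
Merge: [5, 16, 19] + [7, 18, 27] -> [5, 7, 16, 18, 19, 27]

Final sorted array: [5, 7, 16, 18, 19, 27]

The merge sort proceeds by recursively splitting the array and merging sorted halves.
After all merges, the sorted array is [5, 7, 16, 18, 19, 27].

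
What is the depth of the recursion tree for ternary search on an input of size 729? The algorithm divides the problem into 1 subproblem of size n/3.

For divide and conquer with division factor 3:

Problem sizes at each level:
Level 0: 729
Level 1: 243
Level 2: 81
Level 3: 27
Level 4: 9
Level 5: 3
Level 6: 1

The root is level 0 and the size-1 base case is level 6 (the tree spans levels 0 through 6, i.e. 7 levels counting the root), so the depth is the number of divisions: log_3(729) = 6

The recursion tree depth is log_3(729) = 6. At each level, the problem size is divided by 3, so it takes 6 divisions to reduce to a base case of size 1. The algorithm makes 1 recursive call at each level.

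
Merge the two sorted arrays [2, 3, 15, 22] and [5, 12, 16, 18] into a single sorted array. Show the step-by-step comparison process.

Merging process:

Compare 2 vs 5: take 2 from left. Merged: [2]
Compare 3 vs 5: take 3 from left. Merged: [2, 3]
Compare 15 vs 5: take 5 from right. Merged: [2, 3, 5]
Compare 15 vs 12: take 12 from right. Merged: [2, 3, 5, 12]
Compare 15 vs 16: take 15 from left. Merged: [2, 3, 5, 12, 15]
Compare 22 vs 16: take 16 from right. Merged: [2, 3, 5, 12, 15, 16]
Compare 22 vs 18: take 18 from right. Merged: [2, 3, 5, 12, 15, 16, 18]
Append remaining from left: [22]. Merged: [2, 3, 5, 12, 15, 16, 18, 22]

Final merged array: [2, 3, 5, 12, 15, 16, 18, 22]
Total comparisons: 7

The merged array is [2, 3, 5, 12, 15, 16, 18, 22], requiring 7 comparisons. The merge step runs in O(n) time where n is the total number of elements.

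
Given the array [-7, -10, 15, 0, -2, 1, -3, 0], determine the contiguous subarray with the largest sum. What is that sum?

Using Kadane's algorithm on [-7, -10, 15, 0, -2, 1, -3, 0]:

Scanning through the array:
Position 1 (value -10): max_ending_here = -10, max_so_far = -7
Position 2 (value 15): max_ending_here = 15, max_so_far = 15
Position 3 (value 0): max_ending_here = 15, max_so_far = 15
Position 4 (value -2): max_ending_here = 13, max_so_far = 15
Position 5 (value 1): max_ending_here = 14, max_so_far = 15
Position 6 (value -3): max_ending_here = 11, max_so_far = 15
Position 7 (value 0): max_ending_here = 11, max_so_far = 15

Maximum subarray: [15]
Maximum sum: 15

The maximum subarray is [15] with sum 15. This subarray runs from index 2 to index 2.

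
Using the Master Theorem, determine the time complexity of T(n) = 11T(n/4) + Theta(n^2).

Master Theorem for T(n) = 11T(n/4) + O(n^2):

a = 11, b = 4, c = 2
log_b(a) = log_4(11) = 1.7297

Case 3: c = 2 > log_4(11) = 1.7297
T(n) = O(n^2) = O(n^2)

For T(n) = 11T(n/4) + O(n^2): log_4(11) = 1.7297. This is Case 3 of the Master Theorem (c > log_b(a), work dominated by root), giving O(n^2).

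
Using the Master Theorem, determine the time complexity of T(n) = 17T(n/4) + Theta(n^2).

Master Theorem for T(n) = 17T(n/4) + O(n^2):

a = 17, b = 4, c = 2
log_b(a) = log_4(17) = 2.0437

Case 1: c = 2 < log_4(17) = 2.0437
T(n) = O(n^(log_4 17))

For T(n) = 17T(n/4) + O(n^2): log_4(17) = 2.0437. This is Case 1 of the Master Theorem (c < log_b(a), work dominated by leaves), giving O(n^(log_4 17)).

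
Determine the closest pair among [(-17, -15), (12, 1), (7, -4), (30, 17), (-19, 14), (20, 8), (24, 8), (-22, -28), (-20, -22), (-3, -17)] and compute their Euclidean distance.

Computing all pairwise distances among 10 points:

d((-17, -15), (12, 1)) = 33.121
d((-17, -15), (7, -4)) = 26.4008
d((-17, -15), (30, 17)) = 56.8595
d((-17, -15), (-19, 14)) = 29.0689
d((-17, -15), (20, 8)) = 43.566
d((-17, -15), (24, 8)) = 47.0106
d((-17, -15), (-22, -28)) = 13.9284
d((-17, -15), (-20, -22)) = 7.6158
d((-17, -15), (-3, -17)) = 14.1421
d((12, 1), (7, -4)) = 7.0711
d((12, 1), (30, 17)) = 24.0832
d((12, 1), (-19, 14)) = 33.6155
d((12, 1), (20, 8)) = 10.6301
d((12, 1), (24, 8)) = 13.8924
d((12, 1), (-22, -28)) = 44.6878
d((12, 1), (-20, -22)) = 39.4081
d((12, 1), (-3, -17)) = 23.4307
d((7, -4), (30, 17)) = 31.1448
d((7, -4), (-19, 14)) = 31.6228
d((7, -4), (20, 8)) = 17.6918
d((7, -4), (24, 8)) = 20.8087
d((7, -4), (-22, -28)) = 37.6431
d((7, -4), (-20, -22)) = 32.45
d((7, -4), (-3, -17)) = 16.4012
d((30, 17), (-19, 14)) = 49.0918
d((30, 17), (20, 8)) = 13.4536
d((30, 17), (24, 8)) = 10.8167
d((30, 17), (-22, -28)) = 68.7677
d((30, 17), (-20, -22)) = 63.4114
d((30, 17), (-3, -17)) = 47.3814
d((-19, 14), (20, 8)) = 39.4588
d((-19, 14), (24, 8)) = 43.4166
d((-19, 14), (-22, -28)) = 42.107
d((-19, 14), (-20, -22)) = 36.0139
d((-19, 14), (-3, -17)) = 34.8855
d((20, 8), (24, 8)) = 4.0 <-- minimum
d((20, 8), (-22, -28)) = 55.3173
d((20, 8), (-20, -22)) = 50.0
d((20, 8), (-3, -17)) = 33.9706
d((24, 8), (-22, -28)) = 58.4123
d((24, 8), (-20, -22)) = 53.2541
d((24, 8), (-3, -17)) = 36.7967
d((-22, -28), (-20, -22)) = 6.3246
d((-22, -28), (-3, -17)) = 21.9545
d((-20, -22), (-3, -17)) = 17.72

Closest pair: (20, 8) and (24, 8) with distance 4.0

The closest pair is (20, 8) and (24, 8) with Euclidean distance 4.0. For 10 points, brute-force pairwise comparison is shown above. For large n, the divide-and-conquer algorithm (sort by x, recurse on halves, check the dividing strip) achieves O(n log n).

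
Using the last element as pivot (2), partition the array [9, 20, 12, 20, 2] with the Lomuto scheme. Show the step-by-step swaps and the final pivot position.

Lomuto partition with pivot = 2:

Initial array: [9, 20, 12, 20, 2]

arr[0]=9 > 2: no swap
arr[1]=20 > 2: no swap
arr[2]=12 > 2: no swap
arr[3]=20 > 2: no swap

Place pivot at position 0: [2, 20, 12, 20, 9]
Pivot position: 0

After partitioning with pivot 2, the array becomes [2, 20, 12, 20, 9]. The pivot is placed at index 0. All elements to the left of the pivot are <= 2, and all elements to the right are > 2.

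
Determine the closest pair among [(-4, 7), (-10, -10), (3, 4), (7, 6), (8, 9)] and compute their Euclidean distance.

Computing all pairwise distances among 5 points:

d((-4, 7), (-10, -10)) = 18.0278
d((-4, 7), (3, 4)) = 7.6158
d((-4, 7), (7, 6)) = 11.0454
d((-4, 7), (8, 9)) = 12.1655
d((-10, -10), (3, 4)) = 19.105
d((-10, -10), (7, 6)) = 23.3452
d((-10, -10), (8, 9)) = 26.1725
d((3, 4), (7, 6)) = 4.4721
d((3, 4), (8, 9)) = 7.0711
d((7, 6), (8, 9)) = 3.1623 <-- minimum

Closest pair: (7, 6) and (8, 9) with distance 3.1623

The closest pair is (7, 6) and (8, 9) with Euclidean distance 3.1623. For 5 points, brute-force pairwise comparison is shown above. For large n, the divide-and-conquer algorithm (sort by x, recurse on halves, check the dividing strip) achieves O(n log n).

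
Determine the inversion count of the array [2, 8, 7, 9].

Finding inversions in [2, 8, 7, 9]:

(1, 2): arr[1]=8 > arr[2]=7

Total inversions: 1

The array has 1 inversion(s): (1,2). Each pair (i,j) satisfies i < j and arr[i] > arr[j].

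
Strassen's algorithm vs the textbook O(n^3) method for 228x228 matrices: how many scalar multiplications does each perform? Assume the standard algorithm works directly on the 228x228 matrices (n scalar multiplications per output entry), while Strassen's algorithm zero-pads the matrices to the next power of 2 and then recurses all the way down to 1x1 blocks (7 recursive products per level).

Matrix multiplication for 228x228 matrices:

Strassen's algorithm requires power-of-2 dimensions. Pad 228x228 to 256x256 (next power of 2).

Standard algorithm: 228^3 = 11852352 multiplications
Strassen's algorithm: 7^(log2(256)) = 7^8 = 5764801 multiplications
Savings: 11852352 - 5764801 = 6087551 multiplications

Standard: 11852352 multiplications (228^3). Strassen: 5764801 multiplications (7^8, after padding to 256x256). Strassen reduces 8 recursive multiplications to 7 at each level.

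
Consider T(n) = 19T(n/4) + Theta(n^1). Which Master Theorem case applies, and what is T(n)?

Master Theorem for T(n) = 19T(n/4) + O(n^1):

a = 19, b = 4, c = 1
log_b(a) = log_4(19) = 2.1240

Case 1: c = 1 < log_4(19) = 2.1240
T(n) = O(n^(log_4 19))

For T(n) = 19T(n/4) + O(n^1): log_4(19) = 2.1240. This is Case 1 of the Master Theorem (c < log_b(a), work dominated by leaves), giving O(n^(log_4 19)).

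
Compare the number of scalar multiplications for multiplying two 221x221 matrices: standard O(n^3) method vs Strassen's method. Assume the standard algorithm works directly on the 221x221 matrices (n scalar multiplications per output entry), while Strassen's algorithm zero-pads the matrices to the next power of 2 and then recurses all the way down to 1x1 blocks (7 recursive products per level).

Matrix multiplication for 221x221 matrices:

Strassen's algorithm requires power-of-2 dimensions. Pad 221x221 to 256x256 (next power of 2).

Standard algorithm: 221^3 = 10793861 multiplications
Strassen's algorithm: 7^(log2(256)) = 7^8 = 5764801 multiplications
Savings: 10793861 - 5764801 = 5029060 multiplications

Standard: 10793861 multiplications (221^3). Strassen: 5764801 multiplications (7^8, after padding to 256x256). Strassen reduces 8 recursive multiplications to 7 at each level.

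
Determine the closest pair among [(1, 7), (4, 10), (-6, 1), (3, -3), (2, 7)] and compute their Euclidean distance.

Computing all pairwise distances among 5 points:

d((1, 7), (4, 10)) = 4.2426
d((1, 7), (-6, 1)) = 9.2195
d((1, 7), (3, -3)) = 10.198
d((1, 7), (2, 7)) = 1.0 <-- minimum
d((4, 10), (-6, 1)) = 13.4536
d((4, 10), (3, -3)) = 13.0384
d((4, 10), (2, 7)) = 3.6056
d((-6, 1), (3, -3)) = 9.8489
d((-6, 1), (2, 7)) = 10.0
d((3, -3), (2, 7)) = 10.0499

Closest pair: (1, 7) and (2, 7) with distance 1.0

The closest pair is (1, 7) and (2, 7) with Euclidean distance 1.0. For 5 points, brute-force pairwise comparison is shown above. For large n, the divide-and-conquer algorithm (sort by x, recurse on halves, check the dividing strip) achieves O(n log n).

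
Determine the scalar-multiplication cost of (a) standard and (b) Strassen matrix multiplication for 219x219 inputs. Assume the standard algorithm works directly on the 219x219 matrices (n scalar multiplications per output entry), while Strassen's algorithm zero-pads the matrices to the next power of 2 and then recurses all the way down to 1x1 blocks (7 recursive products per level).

Matrix multiplication for 219x219 matrices:

Strassen's algorithm requires power-of-2 dimensions. Pad 219x219 to 256x256 (next power of 2).

Standard algorithm: 219^3 = 10503459 multiplications
Strassen's algorithm: 7^(log2(256)) = 7^8 = 5764801 multiplications
Savings: 10503459 - 5764801 = 4738658 multiplications

Standard: 10503459 multiplications (219^3). Strassen: 5764801 multiplications (7^8, after padding to 256x256). Strassen reduces 8 recursive multiplications to 7 at each level.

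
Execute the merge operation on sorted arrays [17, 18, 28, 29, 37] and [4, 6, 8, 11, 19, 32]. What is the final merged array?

Merging process:

Compare 17 vs 4: take 4 from right. Merged: [4]
Compare 17 vs 6: take 6 from right. Merged: [4, 6]
Compare 17 vs 8: take 8 from right. Merged: [4, 6, 8]
Compare 17 vs 11: take 11 from right. Merged: [4, 6, 8, 11]
Compare 17 vs 19: take 17 from left. Merged: [4, 6, 8, 11, 17]
Compare 18 vs 19: take 18 from left. Merged: [4, 6, 8, 11, 17, 18]
Compare 28 vs 19: take 19 from right. Merged: [4, 6, 8, 11, 17, 18, 19]
Compare 28 vs 32: take 28 from left. Merged: [4, 6, 8, 11, 17, 18, 19, 28]
Compare 29 vs 32: take 29 from left. Merged: [4, 6, 8, 11, 17, 18, 19, 28, 29]
Compare 37 vs 32: take 32 from right. Merged: [4, 6, 8, 11, 17, 18, 19, 28, 29, 32]
Append remaining from left: [37]. Merged: [4, 6, 8, 11, 17, 18, 19, 28, 29, 32, 37]

Final merged array: [4, 6, 8, 11, 17, 18, 19, 28, 29, 32, 37]
Total comparisons: 10

The merged array is [4, 6, 8, 11, 17, 18, 19, 28, 29, 32, 37], requiring 10 comparisons. The merge step runs in O(n) time where n is the total number of elements.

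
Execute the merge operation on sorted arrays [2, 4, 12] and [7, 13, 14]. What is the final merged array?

Merging process:

Compare 2 vs 7: take 2 from left. Merged: [2]
Compare 4 vs 7: take 4 from left. Merged: [2, 4]
Compare 12 vs 7: take 7 from right. Merged: [2, 4, 7]
Compare 12 vs 13: take 12 from left. Merged: [2, 4, 7, 12]
Append remaining from right: [13, 14]. Merged: [2, 4, 7, 12, 13, 14]

Final merged array: [2, 4, 7, 12, 13, 14]
Total comparisons: 4

The merged array is [2, 4, 7, 12, 13, 14], requiring 4 comparisons. The merge step runs in O(n) time where n is the total number of elements.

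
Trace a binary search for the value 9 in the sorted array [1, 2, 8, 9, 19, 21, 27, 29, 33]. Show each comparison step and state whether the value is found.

Binary search for 9 in [1, 2, 8, 9, 19, 21, 27, 29, 33]:

lo=0, hi=8, mid=4, arr[mid]=19 -> 19 > 9, search left half
lo=0, hi=3, mid=1, arr[mid]=2 -> 2 < 9, search right half
lo=2, hi=3, mid=2, arr[mid]=8 -> 8 < 9, search right half
lo=3, hi=3, mid=3, arr[mid]=9 -> Found target at index 3!

Binary search finds 9 at index 3 after 4 comparisons. The search repeatedly halves the search space by comparing with the middle element.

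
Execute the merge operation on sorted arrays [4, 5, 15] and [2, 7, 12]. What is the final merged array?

Merging process:

Compare 4 vs 2: take 2 from right. Merged: [2]
Compare 4 vs 7: take 4 from left. Merged: [2, 4]
Compare 5 vs 7: take 5 from left. Merged: [2, 4, 5]
Compare 15 vs 7: take 7 from right. Merged: [2, 4, 5, 7]
Compare 15 vs 12: take 12 from right. Merged: [2, 4, 5, 7, 12]
Append remaining from left: [15]. Merged: [2, 4, 5, 7, 12, 15]

Final merged array: [2, 4, 5, 7, 12, 15]
Total comparisons: 5

The merged array is [2, 4, 5, 7, 12, 15], requiring 5 comparisons. The merge step runs in O(n) time where n is the total number of elements.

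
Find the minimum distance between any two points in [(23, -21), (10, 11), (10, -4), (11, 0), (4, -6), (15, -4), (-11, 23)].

Computing all pairwise distances among 7 points:

d((23, -21), (10, 11)) = 34.5398
d((23, -21), (10, -4)) = 21.4009
d((23, -21), (11, 0)) = 24.1868
d((23, -21), (4, -6)) = 24.2074
d((23, -21), (15, -4)) = 18.7883
d((23, -21), (-11, 23)) = 55.6058
d((10, 11), (10, -4)) = 15.0
d((10, 11), (11, 0)) = 11.0454
d((10, 11), (4, -6)) = 18.0278
d((10, 11), (15, -4)) = 15.8114
d((10, 11), (-11, 23)) = 24.1868
d((10, -4), (11, 0)) = 4.1231 <-- minimum
d((10, -4), (4, -6)) = 6.3246
d((10, -4), (15, -4)) = 5.0
d((10, -4), (-11, 23)) = 34.2053
d((11, 0), (4, -6)) = 9.2195
d((11, 0), (15, -4)) = 5.6569
d((11, 0), (-11, 23)) = 31.8277
d((4, -6), (15, -4)) = 11.1803
d((4, -6), (-11, 23)) = 32.6497
d((15, -4), (-11, 23)) = 37.4833

Closest pair: (10, -4) and (11, 0) with distance 4.1231

The closest pair is (10, -4) and (11, 0) with Euclidean distance 4.1231. For 7 points, brute-force pairwise comparison is shown above. For large n, the divide-and-conquer algorithm (sort by x, recurse on halves, check the dividing strip) achieves O(n log n).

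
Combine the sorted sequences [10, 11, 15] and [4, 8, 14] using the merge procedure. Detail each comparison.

Merging process:

Compare 10 vs 4: take 4 from right. Merged: [4]
Compare 10 vs 8: take 8 from right. Merged: [4, 8]
Compare 10 vs 14: take 10 from left. Merged: [4, 8, 10]
Compare 11 vs 14: take 11 from left. Merged: [4, 8, 10, 11]
Compare 15 vs 14: take 14 from right. Merged: [4, 8, 10, 11, 14]
Append remaining from left: [15]. Merged: [4, 8, 10, 11, 14, 15]

Final merged array: [4, 8, 10, 11, 14, 15]
Total comparisons: 5

The merged array is [4, 8, 10, 11, 14, 15], requiring 5 comparisons. The merge step runs in O(n) time where n is the total number of elements.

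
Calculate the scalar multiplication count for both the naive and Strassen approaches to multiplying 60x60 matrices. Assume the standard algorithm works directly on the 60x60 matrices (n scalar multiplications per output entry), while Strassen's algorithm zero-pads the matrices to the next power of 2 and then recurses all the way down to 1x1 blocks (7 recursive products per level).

Matrix multiplication for 60x60 matrices:

Strassen's algorithm requires power-of-2 dimensions. Pad 60x60 to 64x64 (next power of 2).

Standard algorithm: 60^3 = 216000 multiplications
Strassen's algorithm: 7^(log2(64)) = 7^6 = 117649 multiplications
Savings: 216000 - 117649 = 98351 multiplications

Standard: 216000 multiplications (60^3). Strassen: 117649 multiplications (7^6, after padding to 64x64). Strassen reduces 8 recursive multiplications to 7 at each level.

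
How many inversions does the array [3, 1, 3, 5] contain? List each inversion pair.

Finding inversions in [3, 1, 3, 5]:

(0, 1): arr[0]=3 > arr[1]=1

Total inversions: 1

The array has 1 inversion(s): (0,1). Each pair (i,j) satisfies i < j and arr[i] > arr[j].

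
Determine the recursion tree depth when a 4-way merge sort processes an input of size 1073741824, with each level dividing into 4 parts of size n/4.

For divide and conquer with division factor 4:

Problem sizes at each level:
Level 0: 1073741824
Level 1: 268435456
Level 2: 67108864
Level 3: 16777216
Level 4: 4194304
Level 5: 1048576
Level 6: 262144
Level 7: 65536
Level 8: 16384
Level 9: 4096
Level 10: 1024
Level 11: 256
Level 12: 64
Level 13: 16
Level 14: 4
Level 15: 1

The root is level 0 and the size-1 base case is level 15 (the tree spans levels 0 through 15, i.e. 16 levels counting the root), so the depth is the number of divisions: log_4(1073741824) = 15

The recursion tree depth is log_4(1073741824) = 15. At each level, the problem size is divided by 4, so it takes 15 divisions to reduce to a base case of size 1. The algorithm makes 4 recursive calls at each level.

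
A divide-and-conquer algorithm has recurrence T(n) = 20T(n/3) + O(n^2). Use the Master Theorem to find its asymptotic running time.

Master Theorem for T(n) = 20T(n/3) + O(n^2):

a = 20, b = 3, c = 2
log_b(a) = log_3(20) = 2.7268

Case 1: c = 2 < log_3(20) = 2.7268
T(n) = O(n^(log_3 20))

For T(n) = 20T(n/3) + O(n^2): log_3(20) = 2.7268. This is Case 1 of the Master Theorem (c < log_b(a), work dominated by leaves), giving O(n^(log_3 20)).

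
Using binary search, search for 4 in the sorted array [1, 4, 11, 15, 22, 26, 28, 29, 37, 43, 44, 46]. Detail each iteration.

Binary search for 4 in [1, 4, 11, 15, 22, 26, 28, 29, 37, 43, 44, 46]:

lo=0, hi=11, mid=5, arr[mid]=26 -> 26 > 4, search left half
lo=0, hi=4, mid=2, arr[mid]=11 -> 11 > 4, search left half
lo=0, hi=1, mid=0, arr[mid]=1 -> 1 < 4, search right half
lo=1, hi=1, mid=1, arr[mid]=4 -> Found target at index 1!

Binary search finds 4 at index 1 after 4 comparisons. The search repeatedly halves the search space by comparing with the middle element.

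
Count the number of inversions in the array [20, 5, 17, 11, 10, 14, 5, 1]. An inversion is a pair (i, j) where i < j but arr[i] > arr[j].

Finding inversions in [20, 5, 17, 11, 10, 14, 5, 1]:

(0, 1): arr[0]=20 > arr[1]=5
(0, 2): arr[0]=20 > arr[2]=17
(0, 3): arr[0]=20 > arr[3]=11
(0, 4): arr[0]=20 > arr[4]=10
(0, 5): arr[0]=20 > arr[5]=14
(0, 6): arr[0]=20 > arr[6]=5
(0, 7): arr[0]=20 > arr[7]=1
(1, 7): arr[1]=5 > arr[7]=1
(2, 3): arr[2]=17 > arr[3]=11
(2, 4): arr[2]=17 > arr[4]=10
(2, 5): arr[2]=17 > arr[5]=14
(2, 6): arr[2]=17 > arr[6]=5
(2, 7): arr[2]=17 > arr[7]=1
(3, 4): arr[3]=11 > arr[4]=10
(3, 6): arr[3]=11 > arr[6]=5
(3, 7): arr[3]=11 > arr[7]=1
(4, 6): arr[4]=10 > arr[6]=5
(4, 7): arr[4]=10 > arr[7]=1
(5, 6): arr[5]=14 > arr[6]=5
(5, 7): arr[5]=14 > arr[7]=1
(6, 7): arr[6]=5 > arr[7]=1

Total inversions: 21

The array has 21 inversion(s): (0,1), (0,2), (0,3), (0,4), (0,5), (0,6), (0,7), (1,7), (2,3), (2,4), (2,5), (2,6), (2,7), (3,4), (3,6), (3,7), (4,6), (4,7), (5,6), (5,7), (6,7). Each pair (i,j) satisfies i < j and arr[i] > arr[j].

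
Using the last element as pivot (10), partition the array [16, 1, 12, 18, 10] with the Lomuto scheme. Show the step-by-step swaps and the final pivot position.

Lomuto partition with pivot = 10:

Initial array: [16, 1, 12, 18, 10]

arr[0]=16 > 10: no swap
arr[1]=1 <= 10: swap with position 0, array becomes [1, 16, 12, 18, 10]
arr[2]=12 > 10: no swap
arr[3]=18 > 10: no swap

Place pivot at position 1: [1, 10, 12, 18, 16]
Pivot position: 1

After partitioning with pivot 10, the array becomes [1, 10, 12, 18, 16]. The pivot is placed at index 1. All elements to the left of the pivot are <= 10, and all elements to the right are > 10.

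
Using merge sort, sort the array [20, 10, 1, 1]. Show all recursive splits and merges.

Merge sort trace:

Split: [20, 10, 1, 1] -> [20, 10] and [1, 1]
  Split: [20, 10] -> [20] and [10]
  Merge: [20] + [10] -> [10, 20]
  Split: [1, 1] -> [1] and [1]
  Merge: [1] + [1] -> [1, 1]
Merge: [10, 20] + [1, 1] -> [1, 1, 10, 20]

Final sorted array: [1, 1, 10, 20]

The merge sort proceeds by recursively splitting the array and merging sorted halves.
After all merges, the sorted array is [1, 1, 10, 20].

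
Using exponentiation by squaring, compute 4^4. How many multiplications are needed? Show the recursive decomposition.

Computing 4^4 by squaring (build up from 4^1; each line after the first costs one multiplication):

4^1 = 4
4^2 = (4^1)^2 = 4^2 = 16
4^4 = (4^2)^2 = 16^2 = 256

Result: 256
Multiplications needed: 2 (2 lines after 4^1)

4^4 = 256. Using exponentiation by squaring, this requires 2 multiplications. The key idea: if the exponent is even, square the half-power; if odd, multiply by the base once.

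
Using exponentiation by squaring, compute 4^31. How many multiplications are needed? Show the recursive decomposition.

Computing 4^31 by squaring (build up from 4^1; each line after the first costs one multiplication):

4^1 = 4
4^2 = (4^1)^2 = 4^2 = 16
4^3 = 4 * 4^2 = 4 * 16 = 64
4^6 = (4^3)^2 = 64^2 = 4096
4^7 = 4 * 4^6 = 4 * 4096 = 16384
4^14 = (4^7)^2 = 16384^2 = 268435456
4^15 = 4 * 4^14 = 4 * 268435456 = 1073741824
4^30 = (4^15)^2 = 1073741824^2 = 1152921504606846976
4^31 = 4 * 4^30 = 4 * 1152921504606846976 = 4611686018427387904

Result: 4611686018427387904
Multiplications needed: 8 (8 lines after 4^1)

4^31 = 4611686018427387904. Using exponentiation by squaring, this requires 8 multiplications. The key idea: if the exponent is even, square the half-power; if odd, multiply by the base once.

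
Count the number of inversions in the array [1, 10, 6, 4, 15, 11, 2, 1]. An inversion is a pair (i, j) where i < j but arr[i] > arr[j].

Finding inversions in [1, 10, 6, 4, 15, 11, 2, 1]:

(1, 2): arr[1]=10 > arr[2]=6
(1, 3): arr[1]=10 > arr[3]=4
(1, 6): arr[1]=10 > arr[6]=2
(1, 7): arr[1]=10 > arr[7]=1
(2, 3): arr[2]=6 > arr[3]=4
(2, 6): arr[2]=6 > arr[6]=2
(2, 7): arr[2]=6 > arr[7]=1
(3, 6): arr[3]=4 > arr[6]=2
(3, 7): arr[3]=4 > arr[7]=1
(4, 5): arr[4]=15 > arr[5]=11
(4, 6): arr[4]=15 > arr[6]=2
(4, 7): arr[4]=15 > arr[7]=1
(5, 6): arr[5]=11 > arr[6]=2
(5, 7): arr[5]=11 > arr[7]=1
(6, 7): arr[6]=2 > arr[7]=1

Total inversions: 15

The array has 15 inversion(s): (1,2), (1,3), (1,6), (1,7), (2,3), (2,6), (2,7), (3,6), (3,7), (4,5), (4,6), (4,7), (5,6), (5,7), (6,7). Each pair (i,j) satisfies i < j and arr[i] > arr[j].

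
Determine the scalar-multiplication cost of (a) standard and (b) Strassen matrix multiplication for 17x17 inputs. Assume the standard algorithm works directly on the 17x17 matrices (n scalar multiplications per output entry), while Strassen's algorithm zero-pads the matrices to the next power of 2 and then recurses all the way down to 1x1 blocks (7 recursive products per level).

Matrix multiplication for 17x17 matrices:

Strassen's algorithm requires power-of-2 dimensions. Pad 17x17 to 32x32 (next power of 2).

Standard algorithm: 17^3 = 4913 multiplications
Strassen's algorithm: 7^(log2(32)) = 7^5 = 16807 multiplications
Difference: 4913 - 16807 = -11894 (Strassen uses MORE here due to padding overhead — for small or just-over-power-of-2 n, padding can outweigh the per-level savings)

Standard: 4913 multiplications (17^3). Strassen: 16807 multiplications (7^5, after padding to 32x32). Strassen reduces 8 recursive multiplications to 7 at each level.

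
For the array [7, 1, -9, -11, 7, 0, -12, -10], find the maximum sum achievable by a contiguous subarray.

Using Kadane's algorithm on [7, 1, -9, -11, 7, 0, -12, -10]:

Scanning through the array:
Position 1 (value 1): max_ending_here = 8, max_so_far = 8
Position 2 (value -9): max_ending_here = -1, max_so_far = 8
Position 3 (value -11): max_ending_here = -11, max_so_far = 8
Position 4 (value 7): max_ending_here = 7, max_so_far = 8
Position 5 (value 0): max_ending_here = 7, max_so_far = 8
Position 6 (value -12): max_ending_here = -5, max_so_far = 8
Position 7 (value -10): max_ending_here = -10, max_so_far = 8

Maximum subarray: [7, 1]
Maximum sum: 8

The maximum subarray is [7, 1] with sum 8. This subarray runs from index 0 to index 1.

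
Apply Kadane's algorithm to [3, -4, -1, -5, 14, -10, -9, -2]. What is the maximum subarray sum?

Using Kadane's algorithm on [3, -4, -1, -5, 14, -10, -9, -2]:

Scanning through the array:
Position 1 (value -4): max_ending_here = -1, max_so_far = 3
Position 2 (value -1): max_ending_here = -1, max_so_far = 3
Position 3 (value -5): max_ending_here = -5, max_so_far = 3
Position 4 (value 14): max_ending_here = 14, max_so_far = 14
Position 5 (value -10): max_ending_here = 4, max_so_far = 14
Position 6 (value -9): max_ending_here = -5, max_so_far = 14
Position 7 (value -2): max_ending_here = -2, max_so_far = 14

Maximum subarray: [14]
Maximum sum: 14

The maximum subarray is [14] with sum 14. This subarray runs from index 4 to index 4.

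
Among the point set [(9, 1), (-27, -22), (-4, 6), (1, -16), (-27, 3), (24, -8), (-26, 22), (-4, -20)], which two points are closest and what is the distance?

Computing all pairwise distances among 8 points:

d((9, 1), (-27, -22)) = 42.72
d((9, 1), (-4, 6)) = 13.9284
d((9, 1), (1, -16)) = 18.7883
d((9, 1), (-27, 3)) = 36.0555
d((9, 1), (24, -8)) = 17.4929
d((9, 1), (-26, 22)) = 40.8167
d((9, 1), (-4, -20)) = 24.6982
d((-27, -22), (-4, 6)) = 36.2353
d((-27, -22), (1, -16)) = 28.6356
d((-27, -22), (-27, 3)) = 25.0
d((-27, -22), (24, -8)) = 52.8867
d((-27, -22), (-26, 22)) = 44.0114
d((-27, -22), (-4, -20)) = 23.0868
d((-4, 6), (1, -16)) = 22.561
d((-4, 6), (-27, 3)) = 23.1948
d((-4, 6), (24, -8)) = 31.305
d((-4, 6), (-26, 22)) = 27.2029
d((-4, 6), (-4, -20)) = 26.0
d((1, -16), (-27, 3)) = 33.8378
d((1, -16), (24, -8)) = 24.3516
d((1, -16), (-26, 22)) = 46.6154
d((1, -16), (-4, -20)) = 6.4031 <-- minimum
d((-27, 3), (24, -8)) = 52.1728
d((-27, 3), (-26, 22)) = 19.0263
d((-27, 3), (-4, -20)) = 32.5269
d((24, -8), (-26, 22)) = 58.3095
d((24, -8), (-4, -20)) = 30.4631
d((-26, 22), (-4, -20)) = 47.4131

Closest pair: (1, -16) and (-4, -20) with distance 6.4031

The closest pair is (1, -16) and (-4, -20) with Euclidean distance 6.4031. For 8 points, brute-force pairwise comparison is shown above. For large n, the divide-and-conquer algorithm (sort by x, recurse on halves, check the dividing strip) achieves O(n log n).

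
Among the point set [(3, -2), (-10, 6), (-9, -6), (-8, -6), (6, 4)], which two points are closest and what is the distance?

Computing all pairwise distances among 5 points:

d((3, -2), (-10, 6)) = 15.2643
d((3, -2), (-9, -6)) = 12.6491
d((3, -2), (-8, -6)) = 11.7047
d((3, -2), (6, 4)) = 6.7082
d((-10, 6), (-9, -6)) = 12.0416
d((-10, 6), (-8, -6)) = 12.1655
d((-10, 6), (6, 4)) = 16.1245
d((-9, -6), (-8, -6)) = 1.0 <-- minimum
d((-9, -6), (6, 4)) = 18.0278
d((-8, -6), (6, 4)) = 17.2047

Closest pair: (-9, -6) and (-8, -6) with distance 1.0

The closest pair is (-9, -6) and (-8, -6) with Euclidean distance 1.0. For 5 points, brute-force pairwise comparison is shown above. For large n, the divide-and-conquer algorithm (sort by x, recurse on halves, check the dividing strip) achieves O(n log n).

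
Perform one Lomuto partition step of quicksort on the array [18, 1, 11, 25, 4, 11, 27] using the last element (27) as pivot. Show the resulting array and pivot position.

Lomuto partition with pivot = 27:

Initial array: [18, 1, 11, 25, 4, 11, 27]

arr[0]=18 <= 27: swap with position 0, array becomes [18, 1, 11, 25, 4, 11, 27]
arr[1]=1 <= 27: swap with position 1, array becomes [18, 1, 11, 25, 4, 11, 27]
arr[2]=11 <= 27: swap with position 2, array becomes [18, 1, 11, 25, 4, 11, 27]
arr[3]=25 <= 27: swap with position 3, array becomes [18, 1, 11, 25, 4, 11, 27]
arr[4]=4 <= 27: swap with position 4, array becomes [18, 1, 11, 25, 4, 11, 27]
arr[5]=11 <= 27: swap with position 5, array becomes [18, 1, 11, 25, 4, 11, 27]

Place pivot at position 6: [18, 1, 11, 25, 4, 11, 27]
Pivot position: 6

After partitioning with pivot 27, the array becomes [18, 1, 11, 25, 4, 11, 27]. The pivot is placed at index 6. All elements to the left of the pivot are <= 27, and all elements to the right are > 27.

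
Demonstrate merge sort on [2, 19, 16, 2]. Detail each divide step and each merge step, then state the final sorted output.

Merge sort trace:

Split: [2, 19, 16, 2] -> [2, 19] and [16, 2]
  Split: [2, 19] -> [2] and [19]
  Merge: [2] + [19] -> [2, 19]
  Split: [16, 2] -> [16] and [2]
  Merge: [16] + [2] -> [2, 16]
Merge: [2, 19] + [2, 16] -> [2, 2, 16, 19]

Final sorted array: [2, 2, 16, 19]

The merge sort proceeds by recursively splitting the array and merging sorted halves.
After all merges, the sorted array is [2, 2, 16, 19].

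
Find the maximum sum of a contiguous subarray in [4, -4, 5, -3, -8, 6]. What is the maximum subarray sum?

Using Kadane's algorithm on [4, -4, 5, -3, -8, 6]:

Scanning through the array:
Position 1 (value -4): max_ending_here = 0, max_so_far = 4
Position 2 (value 5): max_ending_here = 5, max_so_far = 5
Position 3 (value -3): max_ending_here = 2, max_so_far = 5
Position 4 (value -8): max_ending_here = -6, max_so_far = 5
Position 5 (value 6): max_ending_here = 6, max_so_far = 6

Maximum subarray: [6]
Maximum sum: 6

The maximum subarray is [6] with sum 6. This subarray runs from index 5 to index 5.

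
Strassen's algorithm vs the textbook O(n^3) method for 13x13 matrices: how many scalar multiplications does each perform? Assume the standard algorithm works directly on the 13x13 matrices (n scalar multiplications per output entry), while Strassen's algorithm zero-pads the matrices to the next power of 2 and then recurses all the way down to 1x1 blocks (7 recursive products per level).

Matrix multiplication for 13x13 matrices:

Strassen's algorithm requires power-of-2 dimensions. Pad 13x13 to 16x16 (next power of 2).

Standard algorithm: 13^3 = 2197 multiplications
Strassen's algorithm: 7^(log2(16)) = 7^4 = 2401 multiplications
Difference: 2197 - 2401 = -204 (Strassen uses MORE here due to padding overhead — for small or just-over-power-of-2 n, padding can outweigh the per-level savings)

Standard: 2197 multiplications (13^3). Strassen: 2401 multiplications (7^4, after padding to 16x16). Strassen reduces 8 recursive multiplications to 7 at each level.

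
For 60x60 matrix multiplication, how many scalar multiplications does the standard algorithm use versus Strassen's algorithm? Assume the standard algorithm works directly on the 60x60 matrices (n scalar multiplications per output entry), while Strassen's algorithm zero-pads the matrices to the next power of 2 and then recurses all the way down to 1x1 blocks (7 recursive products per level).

Matrix multiplication for 60x60 matrices:

Strassen's algorithm requires power-of-2 dimensions. Pad 60x60 to 64x64 (next power of 2).

Standard algorithm: 60^3 = 216000 multiplications
Strassen's algorithm: 7^(log2(64)) = 7^6 = 117649 multiplications
Savings: 216000 - 117649 = 98351 multiplications

Standard: 216000 multiplications (60^3). Strassen: 117649 multiplications (7^6, after padding to 64x64). Strassen reduces 8 recursive multiplications to 7 at each level.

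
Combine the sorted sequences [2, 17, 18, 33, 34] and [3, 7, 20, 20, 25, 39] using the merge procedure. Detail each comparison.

Merging process:

Compare 2 vs 3: take 2 from left. Merged: [2]
Compare 17 vs 3: take 3 from right. Merged: [2, 3]
Compare 17 vs 7: take 7 from right. Merged: [2, 3, 7]
Compare 17 vs 20: take 17 from left. Merged: [2, 3, 7, 17]
Compare 18 vs 20: take 18 from left. Merged: [2, 3, 7, 17, 18]
Compare 33 vs 20: take 20 from right. Merged: [2, 3, 7, 17, 18, 20]
Compare 33 vs 20: take 20 from right. Merged: [2, 3, 7, 17, 18, 20, 20]
Compare 33 vs 25: take 25 from right. Merged: [2, 3, 7, 17, 18, 20, 20, 25]
Compare 33 vs 39: take 33 from left. Merged: [2, 3, 7, 17, 18, 20, 20, 25, 33]
Compare 34 vs 39: take 34 from left. Merged: [2, 3, 7, 17, 18, 20, 20, 25, 33, 34]
Append remaining from right: [39]. Merged: [2, 3, 7, 17, 18, 20, 20, 25, 33, 34, 39]

Final merged array: [2, 3, 7, 17, 18, 20, 20, 25, 33, 34, 39]
Total comparisons: 10

The merged array is [2, 3, 7, 17, 18, 20, 20, 25, 33, 34, 39], requiring 10 comparisons. The merge step runs in O(n) time where n is the total number of elements.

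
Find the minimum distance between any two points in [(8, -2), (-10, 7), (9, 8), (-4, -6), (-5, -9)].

Computing all pairwise distances among 5 points:

d((8, -2), (-10, 7)) = 20.1246
d((8, -2), (9, 8)) = 10.0499
d((8, -2), (-4, -6)) = 12.6491
d((8, -2), (-5, -9)) = 14.7648
d((-10, 7), (9, 8)) = 19.0263
d((-10, 7), (-4, -6)) = 14.3178
d((-10, 7), (-5, -9)) = 16.7631
d((9, 8), (-4, -6)) = 19.105
d((9, 8), (-5, -9)) = 22.0227
d((-4, -6), (-5, -9)) = 3.1623 <-- minimum

Closest pair: (-4, -6) and (-5, -9) with distance 3.1623

The closest pair is (-4, -6) and (-5, -9) with Euclidean distance 3.1623. For 5 points, brute-force pairwise comparison is shown above. For large n, the divide-and-conquer algorithm (sort by x, recurse on halves, check the dividing strip) achieves O(n log n).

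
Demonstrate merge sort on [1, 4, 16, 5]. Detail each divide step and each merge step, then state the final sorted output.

Merge sort trace:

Split: [1, 4, 16, 5] -> [1, 4] and [16, 5]
  Split: [1, 4] -> [1] and [4]
  Merge: [1] + [4] -> [1, 4]
  Split: [16, 5] -> [16] and [5]
  Merge: [16] + [5] -> [5, 16]
Merge: [1, 4] + [5, 16] -> [1, 4, 5, 16]

Final sorted array: [1, 4, 5, 16]

The merge sort proceeds by recursively splitting the array and merging sorted halves.
After all merges, the sorted array is [1, 4, 5, 16].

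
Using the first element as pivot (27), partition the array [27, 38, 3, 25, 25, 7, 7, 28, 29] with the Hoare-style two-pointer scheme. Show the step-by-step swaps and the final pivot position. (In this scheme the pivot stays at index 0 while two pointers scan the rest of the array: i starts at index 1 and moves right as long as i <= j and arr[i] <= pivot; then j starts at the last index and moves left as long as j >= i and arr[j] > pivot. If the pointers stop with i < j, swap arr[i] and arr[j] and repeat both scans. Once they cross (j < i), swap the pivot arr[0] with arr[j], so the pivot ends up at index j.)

Hoare-style two-pointer partition with pivot = 27:

Initial array: [27, 38, 3, 25, 25, 7, 7, 28, 29]

Pointers start at i = 1, j = 8.
i stops at index 1 (arr[1]=38 > 27), j stops at index 6 (arr[6]=7 <= 27): swap arr[1] and arr[6], array becomes [27, 7, 3, 25, 25, 7, 38, 28, 29]
i ends at 6, j ends at 5: the pointers have crossed (j < i), so scanning stops.

Swap pivot arr[0] with arr[5] to place pivot at position 5: [7, 7, 3, 25, 25, 27, 38, 28, 29]
Pivot position: 5

After partitioning with pivot 27, the array becomes [7, 7, 3, 25, 25, 27, 38, 28, 29]. The pivot is placed at index 5. All elements to the left of the pivot are <= 27, and all elements to the right are > 27.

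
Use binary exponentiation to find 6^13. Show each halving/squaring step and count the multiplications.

Computing 6^13 by squaring (build up from 6^1; each line after the first costs one multiplication):

6^1 = 6
6^2 = (6^1)^2 = 6^2 = 36
6^3 = 6 * 6^2 = 6 * 36 = 216
6^6 = (6^3)^2 = 216^2 = 46656
6^12 = (6^6)^2 = 46656^2 = 2176782336
6^13 = 6 * 6^12 = 6 * 2176782336 = 13060694016

Result: 13060694016
Multiplications needed: 5 (5 lines after 6^1)

6^13 = 13060694016. Using exponentiation by squaring, this requires 5 multiplications. The key idea: if the exponent is even, square the half-power; if odd, multiply by the base once.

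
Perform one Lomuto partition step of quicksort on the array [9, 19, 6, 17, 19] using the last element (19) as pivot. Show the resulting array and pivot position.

Lomuto partition with pivot = 19:

Initial array: [9, 19, 6, 17, 19]

arr[0]=9 <= 19: swap with position 0, array becomes [9, 19, 6, 17, 19]
arr[1]=19 <= 19: swap with position 1, array becomes [9, 19, 6, 17, 19]
arr[2]=6 <= 19: swap with position 2, array becomes [9, 19, 6, 17, 19]
arr[3]=17 <= 19: swap with position 3, array becomes [9, 19, 6, 17, 19]

Place pivot at position 4: [9, 19, 6, 17, 19]
Pivot position: 4

After partitioning with pivot 19, the array becomes [9, 19, 6, 17, 19]. The pivot is placed at index 4. All elements to the left of the pivot are <= 19, and all elements to the right are > 19.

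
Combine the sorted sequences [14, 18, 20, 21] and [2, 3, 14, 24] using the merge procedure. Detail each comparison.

Merging process:

Compare 14 vs 2: take 2 from right. Merged: [2]
Compare 14 vs 3: take 3 from right. Merged: [2, 3]
Compare 14 vs 14: take 14 from left. Merged: [2, 3, 14]
Compare 18 vs 14: take 14 from right. Merged: [2, 3, 14, 14]
Compare 18 vs 24: take 18 from left. Merged: [2, 3, 14, 14, 18]
Compare 20 vs 24: take 20 from left. Merged: [2, 3, 14, 14, 18, 20]
Compare 21 vs 24: take 21 from left. Merged: [2, 3, 14, 14, 18, 20, 21]
Append remaining from right: [24]. Merged: [2, 3, 14, 14, 18, 20, 21, 24]

Final merged array: [2, 3, 14, 14, 18, 20, 21, 24]
Total comparisons: 7

The merged array is [2, 3, 14, 14, 18, 20, 21, 24], requiring 7 comparisons. The merge step runs in O(n) time where n is the total number of elements.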